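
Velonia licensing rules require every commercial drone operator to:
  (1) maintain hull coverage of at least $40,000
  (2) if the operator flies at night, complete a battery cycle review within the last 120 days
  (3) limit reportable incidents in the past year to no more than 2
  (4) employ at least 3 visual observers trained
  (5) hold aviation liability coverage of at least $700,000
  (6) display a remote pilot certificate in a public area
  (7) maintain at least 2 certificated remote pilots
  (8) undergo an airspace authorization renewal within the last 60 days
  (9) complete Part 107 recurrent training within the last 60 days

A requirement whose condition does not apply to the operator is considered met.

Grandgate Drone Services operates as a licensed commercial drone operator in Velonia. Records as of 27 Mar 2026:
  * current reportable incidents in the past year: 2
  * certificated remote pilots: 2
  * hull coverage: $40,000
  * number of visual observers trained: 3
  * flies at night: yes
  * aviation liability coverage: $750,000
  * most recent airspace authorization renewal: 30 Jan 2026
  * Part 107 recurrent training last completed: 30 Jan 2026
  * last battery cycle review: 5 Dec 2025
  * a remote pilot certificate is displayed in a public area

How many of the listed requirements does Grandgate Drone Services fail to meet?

1. hull coverage $40,000 ≥ $40,000 → met
2. condition 'flies at night' holds; battery cycle review 112 days ago vs limit 120 → met
3. reportable incidents in the past year 2 ≤ 2 → met
4. visual observers trained 3 ≥ 3 → met
5. aviation liability coverage $750,000 ≥ $700,000 → met
6. remote pilot certificate present → met
7. certificated remote pilots 2 ≥ 2 → met
8. airspace authorization renewal 56 days ago vs limit 60 → met
9. Part 107 recurrent training 56 days ago vs limit 60 → met
Not met: 0 of 9

0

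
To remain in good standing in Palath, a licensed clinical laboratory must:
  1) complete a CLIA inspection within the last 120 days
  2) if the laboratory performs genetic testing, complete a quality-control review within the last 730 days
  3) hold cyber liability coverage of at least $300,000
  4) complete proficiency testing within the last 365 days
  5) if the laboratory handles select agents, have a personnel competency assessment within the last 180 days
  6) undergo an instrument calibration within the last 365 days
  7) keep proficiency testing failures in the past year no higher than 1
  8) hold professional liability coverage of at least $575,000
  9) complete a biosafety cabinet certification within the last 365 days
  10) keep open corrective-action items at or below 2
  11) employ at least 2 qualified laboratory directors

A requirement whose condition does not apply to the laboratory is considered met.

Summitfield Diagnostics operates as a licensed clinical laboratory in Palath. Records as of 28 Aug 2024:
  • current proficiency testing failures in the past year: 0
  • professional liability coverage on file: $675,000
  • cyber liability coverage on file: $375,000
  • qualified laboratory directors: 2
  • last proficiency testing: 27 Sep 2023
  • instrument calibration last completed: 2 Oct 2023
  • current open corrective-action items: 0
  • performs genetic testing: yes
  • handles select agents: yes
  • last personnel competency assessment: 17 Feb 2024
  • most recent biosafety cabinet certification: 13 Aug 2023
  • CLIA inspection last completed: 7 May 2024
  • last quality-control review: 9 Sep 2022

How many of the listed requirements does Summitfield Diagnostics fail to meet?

2

1. CLIA inspection 113 days ago vs limit 120 → met
2. condition 'performs genetic testing' holds; quality-control review 719 days ago vs limit 730 → met
3. cyber liability coverage $375,000 ≥ $300,000 → met
4. proficiency testing 336 days ago vs limit 365 → met
5. condition 'handles select agents' holds; personnel competency assessment 193 days ago vs limit 180 → not met
6. instrument calibration 331 days ago vs limit 365 → met
7. proficiency testing failures in the past year 0 ≤ 1 → met
8. professional liability coverage $675,000 ≥ $575,000 → met
9. biosafety cabinet certification 381 days ago vs limit 365 → not met
10. open corrective-action items 0 ≤ 2 → met
11. qualified laboratory directors 2 ≥ 2 → met
Not met: 2 of 11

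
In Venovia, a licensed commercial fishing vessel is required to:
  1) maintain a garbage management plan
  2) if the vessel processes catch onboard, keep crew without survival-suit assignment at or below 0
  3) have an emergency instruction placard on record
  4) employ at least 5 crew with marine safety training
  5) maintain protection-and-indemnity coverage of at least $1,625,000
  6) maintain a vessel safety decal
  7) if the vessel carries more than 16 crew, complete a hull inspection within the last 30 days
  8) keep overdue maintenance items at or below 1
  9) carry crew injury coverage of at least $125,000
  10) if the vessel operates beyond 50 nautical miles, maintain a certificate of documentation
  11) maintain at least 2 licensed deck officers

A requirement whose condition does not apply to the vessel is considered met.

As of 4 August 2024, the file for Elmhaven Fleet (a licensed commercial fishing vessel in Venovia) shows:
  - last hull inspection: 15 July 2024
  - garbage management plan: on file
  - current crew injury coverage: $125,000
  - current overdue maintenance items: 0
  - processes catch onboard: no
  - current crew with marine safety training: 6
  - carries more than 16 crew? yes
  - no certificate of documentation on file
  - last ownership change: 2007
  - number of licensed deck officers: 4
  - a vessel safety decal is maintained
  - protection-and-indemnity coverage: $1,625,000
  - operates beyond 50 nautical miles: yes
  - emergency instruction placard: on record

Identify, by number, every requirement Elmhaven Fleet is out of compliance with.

1. garbage management plan present → met
2. condition 'processes catch onboard' does not hold → requirement n/a → met
3. emergency instruction placard present → met
4. crew with marine safety training 6 ≥ 5 → met
5. protection-and-indemnity coverage $1,625,000 ≥ $1,625,000 → met
6. vessel safety decal present → met
7. condition 'carries more than 16 crew' holds; hull inspection 20 days ago vs limit 30 → met
8. overdue maintenance items 0 ≤ 1 → met
9. crew injury coverage $125,000 ≥ $125,000 → met
10. condition 'operates beyond 50 nautical miles' holds; certificate of documentation absent → not met
11. licensed deck officers 4 ≥ 2 → met
Not met: 10

10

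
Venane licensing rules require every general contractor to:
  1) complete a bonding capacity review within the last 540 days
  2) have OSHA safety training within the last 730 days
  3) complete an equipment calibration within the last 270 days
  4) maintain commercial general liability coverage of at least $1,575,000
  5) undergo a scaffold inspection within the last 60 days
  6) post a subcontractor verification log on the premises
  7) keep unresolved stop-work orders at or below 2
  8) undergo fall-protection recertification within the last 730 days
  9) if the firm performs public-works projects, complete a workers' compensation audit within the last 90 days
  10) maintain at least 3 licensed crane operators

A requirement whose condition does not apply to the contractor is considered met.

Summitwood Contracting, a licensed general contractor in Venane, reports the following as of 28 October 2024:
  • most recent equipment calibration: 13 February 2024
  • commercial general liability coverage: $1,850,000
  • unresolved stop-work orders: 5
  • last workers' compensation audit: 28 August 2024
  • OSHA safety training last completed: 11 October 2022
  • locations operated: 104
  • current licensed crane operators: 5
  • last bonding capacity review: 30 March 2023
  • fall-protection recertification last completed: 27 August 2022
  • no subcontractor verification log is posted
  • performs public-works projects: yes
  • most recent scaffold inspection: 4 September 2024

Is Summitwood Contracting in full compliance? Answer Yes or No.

No

1. bonding capacity review 578 days ago vs limit 540 → not met
2. OSHA safety training 748 days ago vs limit 730 → not met
3. equipment calibration 258 days ago vs limit 270 → met
4. commercial general liability coverage $1,850,000 ≥ $1,575,000 → met
5. scaffold inspection 54 days ago vs limit 60 → met
6. subcontractor verification log absent → not met
7. unresolved stop-work orders 5 > 2 → not met
8. fall-protection recertification 793 days ago vs limit 730 → not met
9. condition 'performs public-works projects' holds; workers' compensation audit 61 days ago vs limit 90 → met
10. licensed crane operators 5 ≥ 3 → met
Not met: 1, 2, 6, 7, 8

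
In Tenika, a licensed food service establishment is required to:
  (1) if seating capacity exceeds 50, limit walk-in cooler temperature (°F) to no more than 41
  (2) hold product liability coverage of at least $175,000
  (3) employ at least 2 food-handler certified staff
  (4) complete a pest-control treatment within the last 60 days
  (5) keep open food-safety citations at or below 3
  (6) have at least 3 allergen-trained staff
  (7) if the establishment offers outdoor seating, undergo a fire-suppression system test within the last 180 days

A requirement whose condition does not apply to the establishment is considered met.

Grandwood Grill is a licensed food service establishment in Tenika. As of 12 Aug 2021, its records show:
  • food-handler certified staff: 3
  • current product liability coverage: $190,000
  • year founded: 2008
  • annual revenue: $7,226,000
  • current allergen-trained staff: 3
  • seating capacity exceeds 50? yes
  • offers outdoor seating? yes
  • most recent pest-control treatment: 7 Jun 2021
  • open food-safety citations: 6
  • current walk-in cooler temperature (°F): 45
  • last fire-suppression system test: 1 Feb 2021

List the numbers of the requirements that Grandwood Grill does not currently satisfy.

1, 4, 5, 7

1. condition 'seating capacity exceeds 50' holds; walk-in cooler temperature (°F) 45 > 41 → not met
2. product liability coverage $190,000 ≥ $175,000 → met
3. food-handler certified staff 3 ≥ 2 → met
4. pest-control treatment 66 days ago vs limit 60 → not met
5. open food-safety citations 6 > 3 → not met
6. allergen-trained staff 3 ≥ 3 → met
7. condition 'offers outdoor seating' holds; fire-suppression system test 192 days ago vs limit 180 → not met
Not met: 1, 4, 5, 7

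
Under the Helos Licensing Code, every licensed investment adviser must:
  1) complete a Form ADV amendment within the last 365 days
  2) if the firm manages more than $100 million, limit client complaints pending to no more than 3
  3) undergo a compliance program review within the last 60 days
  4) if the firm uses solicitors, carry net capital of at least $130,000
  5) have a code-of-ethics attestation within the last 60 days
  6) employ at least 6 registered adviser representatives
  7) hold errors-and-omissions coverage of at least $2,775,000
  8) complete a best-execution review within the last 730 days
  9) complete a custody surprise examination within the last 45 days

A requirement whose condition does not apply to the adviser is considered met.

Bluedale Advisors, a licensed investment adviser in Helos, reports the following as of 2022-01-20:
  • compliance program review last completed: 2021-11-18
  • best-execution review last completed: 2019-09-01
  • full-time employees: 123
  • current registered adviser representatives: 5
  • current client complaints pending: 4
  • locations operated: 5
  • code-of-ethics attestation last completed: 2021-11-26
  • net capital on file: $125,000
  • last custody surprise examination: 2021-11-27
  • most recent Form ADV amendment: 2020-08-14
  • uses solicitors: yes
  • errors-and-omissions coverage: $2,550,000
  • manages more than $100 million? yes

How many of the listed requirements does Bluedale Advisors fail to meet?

8

1. Form ADV amendment 524 days ago vs limit 365 → not met
2. condition 'manages more than $100 million' holds; client complaints pending 4 > 3 → not met
3. compliance program review 63 days ago vs limit 60 → not met
4. condition 'uses solicitors' holds; net capital $125,000 < $130,000 → not met
5. code-of-ethics attestation 55 days ago vs limit 60 → met
6. registered adviser representatives 5 < 6 → not met
7. errors-and-omissions coverage $2,550,000 < $2,775,000 → not met
8. best-execution review 872 days ago vs limit 730 → not met
9. custody surprise examination 54 days ago vs limit 45 → not met
Not met: 8 of 9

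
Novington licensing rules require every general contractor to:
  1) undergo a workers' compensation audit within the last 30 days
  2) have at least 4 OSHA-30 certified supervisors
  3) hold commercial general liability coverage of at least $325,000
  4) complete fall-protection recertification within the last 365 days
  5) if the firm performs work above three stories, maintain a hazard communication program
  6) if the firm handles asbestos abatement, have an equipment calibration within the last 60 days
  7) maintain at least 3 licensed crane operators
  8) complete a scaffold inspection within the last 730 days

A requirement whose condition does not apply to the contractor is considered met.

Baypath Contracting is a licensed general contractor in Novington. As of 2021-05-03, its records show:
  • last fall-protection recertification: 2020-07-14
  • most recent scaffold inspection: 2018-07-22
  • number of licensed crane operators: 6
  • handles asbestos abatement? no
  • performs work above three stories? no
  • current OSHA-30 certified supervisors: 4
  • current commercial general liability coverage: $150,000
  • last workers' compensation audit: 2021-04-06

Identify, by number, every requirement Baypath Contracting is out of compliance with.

1. workers' compensation audit 27 days ago vs limit 30 → met
2. OSHA-30 certified supervisors 4 ≥ 4 → met
3. commercial general liability coverage $150,000 < $325,000 → not met
4. fall-protection recertification 293 days ago vs limit 365 → met
5. condition 'performs work above three stories' does not hold → requirement n/a → met
6. condition 'handles asbestos abatement' does not hold → requirement n/a → met
7. licensed crane operators 6 ≥ 3 → met
8. scaffold inspection 1016 days ago vs limit 730 → not met
Not met: 3, 8

3, 8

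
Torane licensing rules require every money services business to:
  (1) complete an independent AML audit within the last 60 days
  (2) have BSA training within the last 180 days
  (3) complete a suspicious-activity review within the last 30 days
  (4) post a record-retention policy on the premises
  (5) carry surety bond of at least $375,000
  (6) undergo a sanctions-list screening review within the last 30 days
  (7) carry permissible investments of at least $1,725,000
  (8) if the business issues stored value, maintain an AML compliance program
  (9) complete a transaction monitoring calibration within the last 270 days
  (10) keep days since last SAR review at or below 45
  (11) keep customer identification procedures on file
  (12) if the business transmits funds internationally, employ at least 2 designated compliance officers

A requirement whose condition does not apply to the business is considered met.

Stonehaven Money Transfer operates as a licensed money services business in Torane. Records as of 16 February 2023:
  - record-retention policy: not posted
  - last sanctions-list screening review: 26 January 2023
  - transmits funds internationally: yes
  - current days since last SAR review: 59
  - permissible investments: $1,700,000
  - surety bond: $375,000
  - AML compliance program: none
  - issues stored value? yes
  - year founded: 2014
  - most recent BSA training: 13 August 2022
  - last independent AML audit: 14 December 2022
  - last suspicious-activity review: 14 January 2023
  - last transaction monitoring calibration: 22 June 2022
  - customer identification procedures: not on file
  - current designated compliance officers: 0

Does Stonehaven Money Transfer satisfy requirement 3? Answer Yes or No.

3. suspicious-activity review 33 days ago vs limit 30 → not met

No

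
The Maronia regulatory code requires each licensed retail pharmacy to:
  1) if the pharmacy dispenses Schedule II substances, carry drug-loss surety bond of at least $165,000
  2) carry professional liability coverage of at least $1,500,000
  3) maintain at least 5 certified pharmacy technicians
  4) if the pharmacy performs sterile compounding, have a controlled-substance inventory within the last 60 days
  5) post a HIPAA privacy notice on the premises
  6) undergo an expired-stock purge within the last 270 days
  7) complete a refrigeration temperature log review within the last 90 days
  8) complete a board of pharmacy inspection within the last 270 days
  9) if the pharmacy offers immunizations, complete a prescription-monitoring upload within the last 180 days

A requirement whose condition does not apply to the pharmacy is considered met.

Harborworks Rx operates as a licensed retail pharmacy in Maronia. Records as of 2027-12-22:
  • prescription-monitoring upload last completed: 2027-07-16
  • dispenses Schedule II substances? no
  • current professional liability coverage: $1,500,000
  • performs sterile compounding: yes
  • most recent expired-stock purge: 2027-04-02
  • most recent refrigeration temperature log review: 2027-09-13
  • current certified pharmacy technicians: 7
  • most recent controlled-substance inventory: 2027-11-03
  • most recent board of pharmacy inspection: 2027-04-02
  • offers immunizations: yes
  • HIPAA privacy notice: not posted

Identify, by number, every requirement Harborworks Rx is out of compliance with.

1. condition 'dispenses Schedule II substances' does not hold → requirement n/a → met
2. professional liability coverage $1,500,000 ≥ $1,500,000 → met
3. certified pharmacy technicians 7 ≥ 5 → met
4. condition 'performs sterile compounding' holds; controlled-substance inventory 49 days ago vs limit 60 → met
5. HIPAA privacy notice absent → not met
6. expired-stock purge 264 days ago vs limit 270 → met
7. refrigeration temperature log review 100 days ago vs limit 90 → not met
8. board of pharmacy inspection 264 days ago vs limit 270 → met
9. condition 'offers immunizations' holds; prescription-monitoring upload 159 days ago vs limit 180 → met
Not met: 5, 7

5, 7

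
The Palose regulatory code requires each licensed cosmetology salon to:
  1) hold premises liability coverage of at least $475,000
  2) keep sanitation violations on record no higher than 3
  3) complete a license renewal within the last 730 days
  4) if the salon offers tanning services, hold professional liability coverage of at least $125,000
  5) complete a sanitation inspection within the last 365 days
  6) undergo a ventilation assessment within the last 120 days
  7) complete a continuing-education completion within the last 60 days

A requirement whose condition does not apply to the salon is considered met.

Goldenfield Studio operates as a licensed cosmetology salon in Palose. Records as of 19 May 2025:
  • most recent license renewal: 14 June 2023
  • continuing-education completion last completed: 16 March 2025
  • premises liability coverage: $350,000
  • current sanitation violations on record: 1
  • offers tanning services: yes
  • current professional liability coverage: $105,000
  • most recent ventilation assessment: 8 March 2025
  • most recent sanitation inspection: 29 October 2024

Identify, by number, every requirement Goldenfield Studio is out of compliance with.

1. premises liability coverage $350,000 < $475,000 → not met
2. sanitation violations on record 1 ≤ 3 → met
3. license renewal 705 days ago vs limit 730 → met
4. condition 'offers tanning services' holds; professional liability coverage $105,000 < $125,000 → not met
5. sanitation inspection 202 days ago vs limit 365 → met
6. ventilation assessment 72 days ago vs limit 120 → met
7. continuing-education completion 64 days ago vs limit 60 → not met
Not met: 1, 4, 7

1, 4, 7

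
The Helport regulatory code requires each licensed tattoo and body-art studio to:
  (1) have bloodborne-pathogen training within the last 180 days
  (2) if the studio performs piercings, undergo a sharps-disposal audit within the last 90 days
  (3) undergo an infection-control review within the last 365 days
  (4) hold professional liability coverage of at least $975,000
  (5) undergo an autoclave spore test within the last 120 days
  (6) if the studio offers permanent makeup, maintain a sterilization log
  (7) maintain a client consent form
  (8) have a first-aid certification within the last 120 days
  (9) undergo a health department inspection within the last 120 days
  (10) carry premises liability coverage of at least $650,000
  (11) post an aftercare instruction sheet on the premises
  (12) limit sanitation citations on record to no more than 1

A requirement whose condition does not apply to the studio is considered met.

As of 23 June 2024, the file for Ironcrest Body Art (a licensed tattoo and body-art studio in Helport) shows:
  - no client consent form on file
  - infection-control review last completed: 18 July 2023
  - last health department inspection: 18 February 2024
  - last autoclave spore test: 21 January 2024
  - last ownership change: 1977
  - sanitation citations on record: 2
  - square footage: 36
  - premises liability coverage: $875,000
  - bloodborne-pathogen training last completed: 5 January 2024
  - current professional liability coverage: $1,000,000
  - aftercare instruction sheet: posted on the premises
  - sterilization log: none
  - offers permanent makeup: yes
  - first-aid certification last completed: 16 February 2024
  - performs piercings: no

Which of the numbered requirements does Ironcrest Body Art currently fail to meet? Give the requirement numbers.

1. bloodborne-pathogen training 170 days ago vs limit 180 → met
2. condition 'performs piercings' does not hold → requirement n/a → met
3. infection-control review 341 days ago vs limit 365 → met
4. professional liability coverage $1,000,000 ≥ $975,000 → met
5. autoclave spore test 154 days ago vs limit 120 → not met
6. condition 'offers permanent makeup' holds; sterilization log absent → not met
7. client consent form absent → not met
8. first-aid certification 128 days ago vs limit 120 → not met
9. health department inspection 126 days ago vs limit 120 → not met
10. premises liability coverage $875,000 ≥ $650,000 → met
11. aftercare instruction sheet present → met
12. sanitation citations on record 2 > 1 → not met
Not met: 5, 6, 7, 8, 9, 12

5, 6, 7, 8, 9, 12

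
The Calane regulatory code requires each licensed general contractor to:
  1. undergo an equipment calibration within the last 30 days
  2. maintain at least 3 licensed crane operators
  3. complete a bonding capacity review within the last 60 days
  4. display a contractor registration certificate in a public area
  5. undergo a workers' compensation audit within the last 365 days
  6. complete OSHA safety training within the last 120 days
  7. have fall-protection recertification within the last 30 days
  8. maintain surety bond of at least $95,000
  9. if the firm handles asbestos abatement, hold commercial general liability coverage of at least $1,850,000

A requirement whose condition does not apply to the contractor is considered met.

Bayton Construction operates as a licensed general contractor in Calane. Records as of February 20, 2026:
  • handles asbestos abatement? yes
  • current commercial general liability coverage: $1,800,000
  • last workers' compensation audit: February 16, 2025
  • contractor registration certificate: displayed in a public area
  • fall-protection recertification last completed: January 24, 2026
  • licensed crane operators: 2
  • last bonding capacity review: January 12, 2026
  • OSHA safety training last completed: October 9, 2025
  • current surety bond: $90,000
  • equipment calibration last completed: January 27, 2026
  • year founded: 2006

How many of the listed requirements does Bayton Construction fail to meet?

5

1. equipment calibration 24 days ago vs limit 30 → met
2. licensed crane operators 2 < 3 → not met
3. bonding capacity review 39 days ago vs limit 60 → met
4. contractor registration certificate present → met
5. workers' compensation audit 369 days ago vs limit 365 → not met
6. OSHA safety training 134 days ago vs limit 120 → not met
7. fall-protection recertification 27 days ago vs limit 30 → met
8. surety bond $90,000 < $95,000 → not met
9. condition 'handles asbestos abatement' holds; commercial general liability coverage $1,800,000 < $1,850,000 → not met
Not met: 5 of 9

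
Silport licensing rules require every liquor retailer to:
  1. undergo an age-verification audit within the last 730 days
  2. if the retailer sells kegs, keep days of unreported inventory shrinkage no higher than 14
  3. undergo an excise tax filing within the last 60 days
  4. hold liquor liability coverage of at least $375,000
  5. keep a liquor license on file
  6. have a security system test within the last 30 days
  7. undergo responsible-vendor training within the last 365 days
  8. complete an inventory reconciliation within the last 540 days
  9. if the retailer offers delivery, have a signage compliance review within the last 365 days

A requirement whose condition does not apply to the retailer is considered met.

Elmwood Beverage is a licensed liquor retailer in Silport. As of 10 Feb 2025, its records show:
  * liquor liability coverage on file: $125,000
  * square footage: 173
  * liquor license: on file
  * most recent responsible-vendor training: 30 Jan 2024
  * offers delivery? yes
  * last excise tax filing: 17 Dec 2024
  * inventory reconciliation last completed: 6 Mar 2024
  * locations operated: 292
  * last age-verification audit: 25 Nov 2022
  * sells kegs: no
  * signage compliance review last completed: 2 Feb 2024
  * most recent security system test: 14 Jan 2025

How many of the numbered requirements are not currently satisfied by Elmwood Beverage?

4

1. age-verification audit 808 days ago vs limit 730 → not met
2. condition 'sells kegs' does not hold → requirement n/a → met
3. excise tax filing 55 days ago vs limit 60 → met
4. liquor liability coverage $125,000 < $375,000 → not met
5. liquor license present → met
6. security system test 27 days ago vs limit 30 → met
7. responsible-vendor training 377 days ago vs limit 365 → not met
8. inventory reconciliation 341 days ago vs limit 540 → met
9. condition 'offers delivery' holds; signage compliance review 374 days ago vs limit 365 → not met
Not met: 4 of 9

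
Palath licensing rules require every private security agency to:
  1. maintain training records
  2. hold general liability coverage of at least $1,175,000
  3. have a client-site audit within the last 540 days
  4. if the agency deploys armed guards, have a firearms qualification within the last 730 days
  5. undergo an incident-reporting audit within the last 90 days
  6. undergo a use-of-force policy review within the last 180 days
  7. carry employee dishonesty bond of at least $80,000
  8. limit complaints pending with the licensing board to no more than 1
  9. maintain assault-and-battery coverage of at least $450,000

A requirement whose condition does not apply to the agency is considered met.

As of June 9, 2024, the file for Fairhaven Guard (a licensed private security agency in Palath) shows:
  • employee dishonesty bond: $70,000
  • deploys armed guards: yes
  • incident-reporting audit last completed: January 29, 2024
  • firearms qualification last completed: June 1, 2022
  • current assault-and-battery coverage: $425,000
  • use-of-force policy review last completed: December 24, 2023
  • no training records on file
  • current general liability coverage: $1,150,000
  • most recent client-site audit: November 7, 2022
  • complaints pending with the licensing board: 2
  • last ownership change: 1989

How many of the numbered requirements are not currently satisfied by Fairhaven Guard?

1. training records absent → not met
2. general liability coverage $1,150,000 < $1,175,000 → not met
3. client-site audit 580 days ago vs limit 540 → not met
4. condition 'deploys armed guards' holds; firearms qualification 739 days ago vs limit 730 → not met
5. incident-reporting audit 132 days ago vs limit 90 → not met
6. use-of-force policy review 168 days ago vs limit 180 → met
7. employee dishonesty bond $70,000 < $80,000 → not met
8. complaints pending with the licensing board 2 > 1 → not met
9. assault-and-battery coverage $425,000 < $450,000 → not met
Not met: 8 of 9

8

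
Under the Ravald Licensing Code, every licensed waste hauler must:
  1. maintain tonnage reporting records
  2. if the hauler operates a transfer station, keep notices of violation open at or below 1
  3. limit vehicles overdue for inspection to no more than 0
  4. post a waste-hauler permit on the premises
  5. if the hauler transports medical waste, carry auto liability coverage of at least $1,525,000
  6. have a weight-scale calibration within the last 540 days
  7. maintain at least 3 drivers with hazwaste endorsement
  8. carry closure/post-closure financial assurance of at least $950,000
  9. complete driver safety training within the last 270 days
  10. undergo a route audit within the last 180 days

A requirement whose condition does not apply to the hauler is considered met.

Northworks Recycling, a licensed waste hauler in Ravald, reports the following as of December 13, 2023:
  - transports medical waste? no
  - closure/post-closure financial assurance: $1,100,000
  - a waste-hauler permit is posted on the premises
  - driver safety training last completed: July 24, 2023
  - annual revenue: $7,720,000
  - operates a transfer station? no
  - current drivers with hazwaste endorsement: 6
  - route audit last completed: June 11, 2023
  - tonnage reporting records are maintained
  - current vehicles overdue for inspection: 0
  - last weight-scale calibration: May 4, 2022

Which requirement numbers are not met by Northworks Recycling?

1. tonnage reporting records present → met
2. condition 'operates a transfer station' does not hold → requirement n/a → met
3. vehicles overdue for inspection 0 ≤ 0 → met
4. waste-hauler permit present → met
5. condition 'transports medical waste' does not hold → requirement n/a → met
6. weight-scale calibration 588 days ago vs limit 540 → not met
7. drivers with hazwaste endorsement 6 ≥ 3 → met
8. closure/post-closure financial assurance $1,100,000 ≥ $950,000 → met
9. driver safety training 142 days ago vs limit 270 → met
10. route audit 185 days ago vs limit 180 → not met
Not met: 6, 10

6, 10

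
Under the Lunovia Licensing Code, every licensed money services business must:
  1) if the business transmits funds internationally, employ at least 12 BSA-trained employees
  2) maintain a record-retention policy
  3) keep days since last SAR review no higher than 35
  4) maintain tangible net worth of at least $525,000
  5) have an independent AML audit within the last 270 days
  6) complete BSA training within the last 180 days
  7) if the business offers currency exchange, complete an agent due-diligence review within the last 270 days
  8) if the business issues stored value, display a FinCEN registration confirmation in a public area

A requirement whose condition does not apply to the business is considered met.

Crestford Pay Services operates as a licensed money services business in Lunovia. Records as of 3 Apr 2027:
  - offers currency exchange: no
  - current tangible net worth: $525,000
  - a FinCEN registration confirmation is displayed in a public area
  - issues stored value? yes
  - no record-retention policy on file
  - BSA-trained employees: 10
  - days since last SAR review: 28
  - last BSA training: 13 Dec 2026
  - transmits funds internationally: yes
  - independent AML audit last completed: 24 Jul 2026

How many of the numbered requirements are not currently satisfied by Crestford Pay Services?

1. condition 'transmits funds internationally' holds; BSA-trained employees 10 < 12 → not met
2. record-retention policy absent → not met
3. days since last SAR review 28 ≤ 35 → met
4. tangible net worth $525,000 ≥ $525,000 → met
5. independent AML audit 253 days ago vs limit 270 → met
6. BSA training 111 days ago vs limit 180 → met
7. condition 'offers currency exchange' does not hold → requirement n/a → met
8. condition 'issues stored value' holds; FinCEN registration confirmation present → met
Not met: 2 of 8

2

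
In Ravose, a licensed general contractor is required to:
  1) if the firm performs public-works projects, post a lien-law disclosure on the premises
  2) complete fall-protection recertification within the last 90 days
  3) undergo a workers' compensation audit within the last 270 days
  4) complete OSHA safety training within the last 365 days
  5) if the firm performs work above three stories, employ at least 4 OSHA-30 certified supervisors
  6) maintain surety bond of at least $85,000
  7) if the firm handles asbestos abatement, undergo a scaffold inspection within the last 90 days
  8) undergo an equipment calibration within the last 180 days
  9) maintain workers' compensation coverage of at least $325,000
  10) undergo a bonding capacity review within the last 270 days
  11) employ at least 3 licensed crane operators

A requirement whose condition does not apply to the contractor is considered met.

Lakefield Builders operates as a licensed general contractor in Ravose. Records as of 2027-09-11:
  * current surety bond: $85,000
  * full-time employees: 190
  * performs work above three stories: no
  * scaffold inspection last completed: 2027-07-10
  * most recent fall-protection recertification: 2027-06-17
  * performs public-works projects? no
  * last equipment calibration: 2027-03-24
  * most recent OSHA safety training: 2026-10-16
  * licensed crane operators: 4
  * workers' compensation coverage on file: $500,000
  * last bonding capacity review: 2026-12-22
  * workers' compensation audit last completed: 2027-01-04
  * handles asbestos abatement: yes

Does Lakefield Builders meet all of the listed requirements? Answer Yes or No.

Yes

1. condition 'performs public-works projects' does not hold → requirement n/a → met
2. fall-protection recertification 86 days ago vs limit 90 → met
3. workers' compensation audit 250 days ago vs limit 270 → met
4. OSHA safety training 330 days ago vs limit 365 → met
5. condition 'performs work above three stories' does not hold → requirement n/a → met
6. surety bond $85,000 ≥ $85,000 → met
7. condition 'handles asbestos abatement' holds; scaffold inspection 63 days ago vs limit 90 → met
8. equipment calibration 171 days ago vs limit 180 → met
9. workers' compensation coverage $500,000 ≥ $325,000 → met
10. bonding capacity review 263 days ago vs limit 270 → met
11. licensed crane operators 4 ≥ 3 → met
All met.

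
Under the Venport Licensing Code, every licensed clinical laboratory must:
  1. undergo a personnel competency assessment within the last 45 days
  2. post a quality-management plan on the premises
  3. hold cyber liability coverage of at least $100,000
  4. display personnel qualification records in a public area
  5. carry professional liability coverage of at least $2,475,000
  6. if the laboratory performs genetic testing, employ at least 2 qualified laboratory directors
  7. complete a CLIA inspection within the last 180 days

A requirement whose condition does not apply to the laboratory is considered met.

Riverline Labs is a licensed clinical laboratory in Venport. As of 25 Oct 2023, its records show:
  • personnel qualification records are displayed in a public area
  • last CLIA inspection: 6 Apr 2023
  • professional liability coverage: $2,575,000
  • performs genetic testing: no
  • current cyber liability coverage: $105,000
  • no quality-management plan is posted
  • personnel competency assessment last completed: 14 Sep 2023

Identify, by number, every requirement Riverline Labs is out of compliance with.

1. personnel competency assessment 41 days ago vs limit 45 → met
2. quality-management plan absent → not met
3. cyber liability coverage $105,000 ≥ $100,000 → met
4. personnel qualification records present → met
5. professional liability coverage $2,575,000 ≥ $2,475,000 → met
6. condition 'performs genetic testing' does not hold → requirement n/a → met
7. CLIA inspection 202 days ago vs limit 180 → not met
Not met: 2, 7

2, 7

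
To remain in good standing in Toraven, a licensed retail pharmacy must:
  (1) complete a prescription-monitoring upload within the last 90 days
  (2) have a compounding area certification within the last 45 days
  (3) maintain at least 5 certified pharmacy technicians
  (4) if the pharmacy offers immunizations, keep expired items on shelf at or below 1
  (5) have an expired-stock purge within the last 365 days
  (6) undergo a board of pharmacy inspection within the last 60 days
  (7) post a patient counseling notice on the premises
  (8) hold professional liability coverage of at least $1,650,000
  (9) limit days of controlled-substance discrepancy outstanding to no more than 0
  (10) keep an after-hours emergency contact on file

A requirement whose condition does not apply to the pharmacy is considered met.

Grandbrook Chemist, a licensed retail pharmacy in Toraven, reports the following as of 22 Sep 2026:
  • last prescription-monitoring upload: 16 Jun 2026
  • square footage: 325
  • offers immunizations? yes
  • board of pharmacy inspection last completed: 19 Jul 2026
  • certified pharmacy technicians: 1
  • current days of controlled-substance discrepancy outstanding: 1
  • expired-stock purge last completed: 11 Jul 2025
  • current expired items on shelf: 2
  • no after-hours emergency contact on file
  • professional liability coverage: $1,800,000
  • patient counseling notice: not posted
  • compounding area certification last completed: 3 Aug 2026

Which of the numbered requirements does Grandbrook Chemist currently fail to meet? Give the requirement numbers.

1. prescription-monitoring upload 98 days ago vs limit 90 → not met
2. compounding area certification 50 days ago vs limit 45 → not met
3. certified pharmacy technicians 1 < 5 → not met
4. condition 'offers immunizations' holds; expired items on shelf 2 > 1 → not met
5. expired-stock purge 438 days ago vs limit 365 → not met
6. board of pharmacy inspection 65 days ago vs limit 60 → not met
7. patient counseling notice absent → not met
8. professional liability coverage $1,800,000 ≥ $1,650,000 → met
9. days of controlled-substance discrepancy outstanding 1 > 0 → not met
10. after-hours emergency contact absent → not met
Not met: 1, 2, 3, 4, 5, 6, 7, 9, 10

1, 2, 3, 4, 5, 6, 7, 9, 10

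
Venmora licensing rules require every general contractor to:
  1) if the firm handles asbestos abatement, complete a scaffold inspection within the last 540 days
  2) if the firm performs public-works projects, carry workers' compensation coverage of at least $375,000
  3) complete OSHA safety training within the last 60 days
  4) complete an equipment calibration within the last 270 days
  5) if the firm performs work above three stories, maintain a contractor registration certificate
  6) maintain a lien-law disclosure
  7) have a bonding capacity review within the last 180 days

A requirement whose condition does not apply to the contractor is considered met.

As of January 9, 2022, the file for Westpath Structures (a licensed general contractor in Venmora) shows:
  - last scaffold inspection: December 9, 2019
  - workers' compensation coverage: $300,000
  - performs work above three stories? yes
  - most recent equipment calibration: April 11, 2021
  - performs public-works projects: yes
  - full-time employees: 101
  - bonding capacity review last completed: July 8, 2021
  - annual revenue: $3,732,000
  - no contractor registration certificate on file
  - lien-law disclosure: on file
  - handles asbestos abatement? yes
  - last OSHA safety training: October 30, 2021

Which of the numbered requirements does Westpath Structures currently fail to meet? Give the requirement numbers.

1. condition 'handles asbestos abatement' holds; scaffold inspection 762 days ago vs limit 540 → not met
2. condition 'performs public-works projects' holds; workers' compensation coverage $300,000 < $375,000 → not met
3. OSHA safety training 71 days ago vs limit 60 → not met
4. equipment calibration 273 days ago vs limit 270 → not met
5. condition 'performs work above three stories' holds; contractor registration certificate absent → not met
6. lien-law disclosure present → met
7. bonding capacity review 185 days ago vs limit 180 → not met
Not met: 1, 2, 3, 4, 5, 7

1, 2, 3, 4, 5, 7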